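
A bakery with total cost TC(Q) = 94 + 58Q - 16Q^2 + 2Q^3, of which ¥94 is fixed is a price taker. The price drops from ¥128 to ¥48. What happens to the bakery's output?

Output falls from 7 to 5

AVC = 58 - 16Q + 2Q^2, minimized at Q = 4 where min AVC = ¥26. MC = 58 - 32Q + 6Q^2.
With P = ¥128 above the shutdown price, P = MC gives Q = 7.
At P = ¥48 ≥ min AVC, set P = MC: Q = 5. The firm stays open but cuts output.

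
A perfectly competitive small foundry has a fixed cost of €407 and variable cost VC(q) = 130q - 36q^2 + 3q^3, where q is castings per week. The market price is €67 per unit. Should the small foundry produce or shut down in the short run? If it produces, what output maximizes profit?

Produce at q = 7

From TC, MC = TC'(q) = 130 - 72q + 9q^2 and AVC = VC/q = 130 - 36q + 3q^2.
AVC is minimized where dAVC/dq = -36 + 6q = 0, at q = 6; min AVC = 130 - 36·6 + 3·6^2 = €22.
Because €67 ≥ €22, revenue can cover variable cost; the firm operates.
P = MC gives 63 - 72q + 9q^2 = 0, with roots 1 and 7. Take the larger (rising MC): q* = 7.
Check: AVC at q = 7 is €25 ≤ P, so revenue covers variable cost.
Profit = P·q − TC = 67·7 − 582 = -€113, a loss, but smaller than the €407 fixed cost the firm would lose by shutting down.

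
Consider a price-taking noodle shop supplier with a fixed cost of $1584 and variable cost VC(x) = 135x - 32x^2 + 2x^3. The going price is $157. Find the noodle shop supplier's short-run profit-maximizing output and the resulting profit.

AVC = 135 - 32x + 2x^2 has its minimum $7 at x = 8; price $157 clears that bar, so the firm operates.
With MC = 135 - 64x + 6x^2, P = MC on the upward-sloping part at x* = 11.
TR = 157·11 = 1727. TC = 1584 + 275 = 1859. Profit = 1727 − 1859 = -$132.
That loss of $132 beats the $1584 the firm would lose by shutting down; producing recovers $1452 of fixed cost.

Profit = -$132 at x = 11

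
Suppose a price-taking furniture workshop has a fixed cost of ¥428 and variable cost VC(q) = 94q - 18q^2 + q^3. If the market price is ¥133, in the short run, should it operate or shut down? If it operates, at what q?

From TC, MC = TC'(q) = 94 - 36q + 3q^2 and AVC = VC/q = 94 - 18q + q^2.
AVC hits its minimum where MC = AVC, at q = 9, giving min AVC = 94 - 18·9 + 9^2 = ¥13.
P = ¥133 exceeds min AVC = ¥13, so the firm stays open.
Set P = MC: 133 = 94 - 36q + 3q^2 → -39 - 36q + 3q^2 = 0. The roots are q = -1 and q = 13; the profit-maximizing output is on the rising part of MC, so q* = 13.
Check: AVC at q = 13 is ¥29 ≤ P, so revenue covers variable cost.
Profit = P·q − TC = 133·13 − 805 = ¥924.

Produce at q = 13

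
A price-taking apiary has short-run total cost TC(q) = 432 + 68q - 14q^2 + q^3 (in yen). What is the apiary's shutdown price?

¥19 per unit

Short-run supply begins at min AVC. From VC = 68q - 14q^2 + q^3, AVC = 68 - 14q + q^2.
dAVC/dq = -14 + 2q = 0 gives q = 7. min AVC = 68 - 14·7 + 7^2 = 19.
For P < ¥19 the firm produces nothing.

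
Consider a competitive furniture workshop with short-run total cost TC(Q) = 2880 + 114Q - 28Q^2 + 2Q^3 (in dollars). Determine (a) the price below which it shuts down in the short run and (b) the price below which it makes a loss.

Shutdown price = $16; break-even price = $306

Shutdown price = min AVC. AVC = 114 - 28Q + 2Q^2, with vertex at Q = 7 and minimum $16.
ATC = 2880/Q + 114 - 28Q + 2Q^2. Setting dATC/dQ = −2880/Q^2 − 28 + 4Q = 0 gives Q = 12 (since 4·12^3 − 28·12^2 = 2880).
min ATC = 2880/12 + 114 − 28·12 + 2·12^2 = $306. That is the break-even price.
Between these two prices the firm operates at a loss; above $306 it earns a profit.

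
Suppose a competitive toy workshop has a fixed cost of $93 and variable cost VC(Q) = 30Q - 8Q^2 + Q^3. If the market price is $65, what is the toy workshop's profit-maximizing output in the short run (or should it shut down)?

Variable cost is VC = 30Q - 8Q^2 + Q^3, so AVC = VC/Q = 30 - 8Q + Q^2 and MC = dTC/dQ = 30 - 16Q + 3Q^2.
The AVC parabola has its vertex at Q = 8/2 = 4, where AVC = 30 - 8·4 + 4^2 = $14.
P = $65 exceeds min AVC = $14, so the firm stays open.
Solving P = MC: -35 - 16Q + 3Q^2 = 0 ⇒ Q = -5/3 or 7. On the upward-sloping branch, Q* = 7.
Check: AVC at Q = 7 is $23 ≤ P, so revenue covers variable cost.
Profit = P·Q − TC = 65·7 − 254 = $201.

Produce at Q = 7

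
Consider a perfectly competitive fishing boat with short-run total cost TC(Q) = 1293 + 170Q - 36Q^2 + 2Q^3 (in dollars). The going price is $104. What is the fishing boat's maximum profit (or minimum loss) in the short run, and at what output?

Profit = -$325 at Q = 11

AVC = 170 - 36Q + 2Q^2; min AVC = $8 at Q = 9. Since P = $104 ≥ min AVC, the firm produces.
MC = 170 - 72Q + 6Q^2. Setting P = MC and taking the root on the rising branch gives Q* = 11.
TR = 104·11 = 1144. TC = 1293 + 176 = 1469. Profit = 1144 − 1469 = -$325.
By producing, the firm covers all variable cost plus $968 of fixed cost; shutting down would lose the full $1293.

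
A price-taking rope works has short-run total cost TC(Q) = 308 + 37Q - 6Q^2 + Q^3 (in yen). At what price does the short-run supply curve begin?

¥28 per unit

The firm shuts down when price falls below the minimum of average variable cost. AVC = VC/Q = 37 - 6Q + Q^2.
dAVC/dQ = -6 + 2Q = 0 gives Q = 3. min AVC = 37 - 6·3 + 3^2 = 28.
The firm shuts down for any P below ¥28.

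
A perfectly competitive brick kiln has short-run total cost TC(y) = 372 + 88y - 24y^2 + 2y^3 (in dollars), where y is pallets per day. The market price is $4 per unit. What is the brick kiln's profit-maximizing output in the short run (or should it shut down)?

Shut down

From TC, MC = TC'(y) = 88 - 48y + 6y^2 and AVC = VC/y = 88 - 24y + 2y^2.
AVC is minimized where dAVC/dy = -24 + 4y = 0, at y = 6; min AVC = 88 - 24·6 + 2·6^2 = $16.
With P < min AVC ($4 < $16), every unit sold adds to the loss.
The firm minimizes its loss by shutting down and losing only its fixed cost of $372.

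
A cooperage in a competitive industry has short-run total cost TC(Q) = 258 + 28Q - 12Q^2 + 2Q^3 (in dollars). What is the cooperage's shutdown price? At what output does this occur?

$10 per unit, at Q = 3

The shutdown price is the minimum of AVC. VC = 28Q - 12Q^2 + 2Q^3, so AVC = 28 - 12Q + 2Q^2.
dAVC/dQ = -12 + 4Q = 0 gives Q = 3. min AVC = 28 - 12·3 + 2·3^2 = 10.
So the shutdown price is $10.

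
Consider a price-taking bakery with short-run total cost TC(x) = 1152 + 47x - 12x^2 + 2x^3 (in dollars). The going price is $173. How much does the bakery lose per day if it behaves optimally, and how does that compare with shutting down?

Profit = -$368 at x = 7

AVC = 47 - 12x + 2x^2; min AVC = $29 at x = 3. Since P = $173 ≥ min AVC, the firm produces.
With MC = 47 - 24x + 6x^2, P = MC on the upward-sloping part at x* = 7.
TR = 173·7 = 1211. TC = 1152 + 427 = 1579. Profit = 1211 − 1579 = -$368.
By producing, the firm covers all variable cost plus $784 of fixed cost; shutting down would lose the full $1152.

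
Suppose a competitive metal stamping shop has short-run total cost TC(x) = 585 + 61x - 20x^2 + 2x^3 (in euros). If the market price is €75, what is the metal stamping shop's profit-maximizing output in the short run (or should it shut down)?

Produce at x = 7

Variable cost is VC = 61x - 20x^2 + 2x^3, so AVC = VC/x = 61 - 20x + 2x^2 and MC = dTC/dx = 61 - 40x + 6x^2.
The AVC parabola has its vertex at x = 20/4 = 5, where AVC = 61 - 20·5 + 2·5^2 = €11.
Because €75 ≥ €11, revenue can cover variable cost; the firm operates.
P = MC gives -14 - 40x + 6x^2 = 0, with roots -1/3 and 7. Take the larger (rising MC): x* = 7.
Check: AVC at x = 7 is €19 ≤ P, so revenue covers variable cost.
Profit = P·x − TC = 75·7 − 718 = -€193, a loss, but smaller than the €585 fixed cost the firm would lose by shutting down.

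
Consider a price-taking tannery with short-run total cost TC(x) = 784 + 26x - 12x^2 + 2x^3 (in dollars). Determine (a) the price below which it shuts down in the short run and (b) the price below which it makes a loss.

Shutdown price = $8; break-even price = $152

AVC = 26 - 12x + 2x^2; minimized at x = 3, giving min AVC = $8. That is the shutdown price.
ATC = 784/x + 26 - 12x + 2x^2. Setting dATC/dx = −784/x^2 − 12 + 4x = 0 gives x = 7 (since 4·7^3 − 12·7^2 = 784).
min ATC = 784/7 + 26 − 12·7 + 2·7^2 = $152. That is the break-even price.
Between these two prices the firm operates at a loss; above $152 it earns a profit.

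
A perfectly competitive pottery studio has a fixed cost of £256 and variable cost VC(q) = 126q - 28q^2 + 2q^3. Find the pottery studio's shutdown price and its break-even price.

Shutdown price = £28; break-even price = £62

Shutdown price = min AVC. AVC = 126 - 28q + 2q^2, with vertex at q = 7 and minimum £28.
ATC = 256/q + 126 - 28q + 2q^2. Setting dATC/dq = −256/q^2 − 28 + 4q = 0 gives q = 8 (since 4·8^3 − 28·8^2 = 256).
min ATC = 256/8 + 126 − 28·8 + 2·8^2 = £62. That is the break-even price.
For £28 ≤ P < £62 the firm produces at a loss; below £28 it shuts down.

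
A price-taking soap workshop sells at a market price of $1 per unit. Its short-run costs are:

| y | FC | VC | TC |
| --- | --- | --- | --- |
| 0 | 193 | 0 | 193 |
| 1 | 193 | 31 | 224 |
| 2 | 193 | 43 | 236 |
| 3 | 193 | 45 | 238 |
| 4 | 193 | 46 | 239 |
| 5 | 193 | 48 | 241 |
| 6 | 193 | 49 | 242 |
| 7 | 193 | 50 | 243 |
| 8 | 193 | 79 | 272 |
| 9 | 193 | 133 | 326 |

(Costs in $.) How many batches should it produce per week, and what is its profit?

Compute π = P·y − TC at each output: y=0: -193; y=1: -223; y=2: -234; y=3: -235; y=4: -235; y=5: -236; y=6: -236; y=7: -236; y=8: -264; y=9: -317.
Profit is highest at y = 0. Equivalently, the lowest AVC in the table is 50/7 ≈ $7.14 at y = 7, and P = $1 falls below it — price never covers variable cost, so the firm shuts down and loses only its fixed cost.

y = 0 (shut down); profit = -$193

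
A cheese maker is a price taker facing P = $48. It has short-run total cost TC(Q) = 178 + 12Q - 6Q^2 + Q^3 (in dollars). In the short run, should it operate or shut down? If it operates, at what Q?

Strip out fixed cost: VC = 12Q - 6Q^2 + Q^3. Then AVC = 12 - 6Q + Q^2 and MC = 12 - 12Q + 3Q^2.
AVC hits its minimum where MC = AVC, at Q = 3, giving min AVC = 12 - 6·3 + 3^2 = $3.
Because $48 ≥ $3, revenue can cover variable cost; the firm operates.
Solving P = MC: -36 - 12Q + 3Q^2 = 0 ⇒ Q = -2 or 6. On the upward-sloping branch, Q* = 6.
Check: AVC at Q = 6 is $12 ≤ P, so revenue covers variable cost.
Profit = P·Q − TC = 48·6 − 250 = $38.

Produce at Q = 6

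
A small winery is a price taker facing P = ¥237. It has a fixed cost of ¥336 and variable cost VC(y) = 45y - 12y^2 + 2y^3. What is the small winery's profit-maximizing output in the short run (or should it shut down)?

From TC, MC = TC'(y) = 45 - 24y + 6y^2 and AVC = VC/y = 45 - 12y + 2y^2.
AVC hits its minimum where MC = AVC, at y = 3, giving min AVC = 45 - 12·3 + 2·3^2 = ¥27.
Since P = ¥237 ≥ min AVC = ¥27, price covers variable cost and the firm should produce.
Set P = MC: 237 = 45 - 24y + 6y^2 → -192 - 24y + 6y^2 = 0. The roots are y = -4 and y = 8; the profit-maximizing output is on the rising part of MC, so y* = 8.
Check: AVC at y = 8 is ¥77 ≤ P, so revenue covers variable cost.
Profit = P·y − TC = 237·8 − 952 = ¥944.

Produce at y = 8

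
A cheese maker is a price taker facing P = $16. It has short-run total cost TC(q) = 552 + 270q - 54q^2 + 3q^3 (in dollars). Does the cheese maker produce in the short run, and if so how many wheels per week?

Strip out fixed cost: VC = 270q - 54q^2 + 3q^3. Then AVC = 270 - 54q + 3q^2 and MC = 270 - 108q + 9q^2.
The AVC parabola has its vertex at q = 54/6 = 9, where AVC = 270 - 54·9 + 3·9^2 = $27.
With P < min AVC ($16 < $27), every unit sold adds to the loss.
Best response: produce nothing and absorb the $552 fixed cost.

Shut down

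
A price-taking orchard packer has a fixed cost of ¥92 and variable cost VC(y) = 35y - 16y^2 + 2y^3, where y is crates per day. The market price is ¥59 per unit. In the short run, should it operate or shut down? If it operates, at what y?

Produce at y = 6

Strip out fixed cost: VC = 35y - 16y^2 + 2y^3. Then AVC = 35 - 16y + 2y^2 and MC = 35 - 32y + 6y^2.
AVC is minimized where dAVC/dy = -16 + 4y = 0, at y = 4; min AVC = 35 - 16·4 + 2·4^2 = ¥3.
Since P = ¥59 ≥ min AVC = ¥3, price covers variable cost and the firm should produce.
Set P = MC: 59 = 35 - 32y + 6y^2 → -24 - 32y + 6y^2 = 0. The roots are y = -2/3 and y = 6; the profit-maximizing output is on the rising part of MC, so y* = 6.
Check: AVC at y = 6 is ¥11 ≤ P, so revenue covers variable cost.
Profit = P·y − TC = 59·6 − 158 = ¥196.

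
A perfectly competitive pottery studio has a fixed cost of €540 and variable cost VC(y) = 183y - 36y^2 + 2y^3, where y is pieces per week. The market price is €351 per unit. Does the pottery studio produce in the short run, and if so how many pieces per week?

Produce at y = 14

Variable cost is VC = 183y - 36y^2 + 2y^3, so AVC = VC/y = 183 - 36y + 2y^2 and MC = dTC/dy = 183 - 72y + 6y^2.
AVC hits its minimum where MC = AVC, at y = 9, giving min AVC = 183 - 36·9 + 2·9^2 = €21.
Because €351 ≥ €21, revenue can cover variable cost; the firm operates.
Solving P = MC: -168 - 72y + 6y^2 = 0 ⇒ y = -2 or 14. On the upward-sloping branch, y* = 14.
Check: AVC at y = 14 is €71 ≤ P, so revenue covers variable cost.
Profit = P·y − TC = 351·14 − 1534 = €3380.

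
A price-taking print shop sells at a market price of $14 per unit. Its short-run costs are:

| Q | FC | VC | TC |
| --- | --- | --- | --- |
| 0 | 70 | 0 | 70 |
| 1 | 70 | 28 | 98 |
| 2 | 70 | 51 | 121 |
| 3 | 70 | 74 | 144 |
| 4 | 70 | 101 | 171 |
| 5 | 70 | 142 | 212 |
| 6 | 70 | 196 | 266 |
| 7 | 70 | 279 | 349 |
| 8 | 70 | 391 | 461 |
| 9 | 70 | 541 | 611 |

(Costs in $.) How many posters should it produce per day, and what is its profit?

Tabulate TR − TC: Q=0: -70; Q=1: -84; Q=2: -93; Q=3: -102; Q=4: -115; Q=5: -142; Q=6: -182; Q=7: -251; Q=8: -349; Q=9: -485.
Profit is highest at Q = 0. Equivalently, the lowest AVC in the table is 74/3 ≈ $24.67 at Q = 3, and P = $14 falls below it — price never covers variable cost, so the firm shuts down and loses only its fixed cost.

Q = 0 (shut down); profit = -$70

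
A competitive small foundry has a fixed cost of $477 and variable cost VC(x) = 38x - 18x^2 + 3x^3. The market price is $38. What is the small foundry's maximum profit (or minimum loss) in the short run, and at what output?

AVC = 38 - 18x + 3x^2 has its minimum $11 at x = 3; price $38 clears that bar, so the firm operates.
MC = 38 - 36x + 9x^2. Setting P = MC and taking the root on the rising branch gives x* = 4.
TR = 38·4 = 152. TC = 477 + 56 = 533. Profit = 152 − 533 = -$381.
By producing, the firm covers all variable cost plus $96 of fixed cost; shutting down would lose the full $477.

Profit = -$381 at x = 4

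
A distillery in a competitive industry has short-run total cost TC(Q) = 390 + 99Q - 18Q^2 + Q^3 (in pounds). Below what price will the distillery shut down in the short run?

£18 per unit

Short-run supply begins at min AVC. From VC = 99Q - 18Q^2 + Q^3, AVC = 99 - 18Q + Q^2.
dAVC/dQ = -18 + 2Q = 0 gives Q = 9. min AVC = 99 - 18·9 + 9^2 = 18.
So the shutdown price is £18.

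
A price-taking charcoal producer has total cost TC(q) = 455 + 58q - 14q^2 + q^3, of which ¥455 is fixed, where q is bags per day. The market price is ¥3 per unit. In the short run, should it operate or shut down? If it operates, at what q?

Shut down

From TC, MC = TC'(q) = 58 - 28q + 3q^2 and AVC = VC/q = 58 - 14q + q^2.
The AVC parabola has its vertex at q = 14/2 = 7, where AVC = 58 - 14·7 + 7^2 = ¥9.
P = ¥3 lies below min AVC = ¥9; no output level covers variable cost.
Shutting down limits the loss to fixed cost, ¥455.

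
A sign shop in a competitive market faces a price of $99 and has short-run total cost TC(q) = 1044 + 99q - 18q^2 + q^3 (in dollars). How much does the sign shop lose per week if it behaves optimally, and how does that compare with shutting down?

AVC = 99 - 18q + q^2 has its minimum $18 at q = 9; price $99 clears that bar, so the firm operates.
MC = 99 - 36q + 3q^2. Setting P = MC and taking the root on the rising branch gives q* = 12.
TR = 99·12 = 1188. TC = 1044 + 324 = 1368. Profit = 1188 − 1368 = -$180.
That loss of $180 beats the $1044 the firm would lose by shutting down; producing recovers $864 of fixed cost.

Profit = -$180 at q = 12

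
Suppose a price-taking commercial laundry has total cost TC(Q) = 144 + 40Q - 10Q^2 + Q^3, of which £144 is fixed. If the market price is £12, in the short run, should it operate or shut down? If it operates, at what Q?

Shut down

Variable cost is VC = 40Q - 10Q^2 + Q^3, so AVC = VC/Q = 40 - 10Q + Q^2 and MC = dTC/dQ = 40 - 20Q + 3Q^2.
AVC hits its minimum where MC = AVC, at Q = 5, giving min AVC = 40 - 10·5 + 5^2 = £15.
With P < min AVC (£12 < £15), every unit sold adds to the loss.
Best response: produce nothing and absorb the £144 fixed cost.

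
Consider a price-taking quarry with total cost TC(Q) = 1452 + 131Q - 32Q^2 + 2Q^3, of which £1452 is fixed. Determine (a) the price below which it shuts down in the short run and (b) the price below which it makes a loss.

Shutdown price = min AVC. AVC = 131 - 32Q + 2Q^2, with vertex at Q = 8 and minimum £3.
ATC = 1452/Q + 131 - 32Q + 2Q^2. Setting dATC/dQ = −1452/Q^2 − 32 + 4Q = 0 gives Q = 11 (since 4·11^3 − 32·11^2 = 1452).
min ATC = 1452/11 + 131 − 32·11 + 2·11^2 = £153. That is the break-even price.
Between these two prices the firm operates at a loss; above £153 it earns a profit.

Shutdown price = £3; break-even price = £153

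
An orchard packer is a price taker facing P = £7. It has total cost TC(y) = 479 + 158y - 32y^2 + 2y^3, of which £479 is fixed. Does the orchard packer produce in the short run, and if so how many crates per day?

Shut down

From TC, MC = TC'(y) = 158 - 64y + 6y^2 and AVC = VC/y = 158 - 32y + 2y^2.
AVC is minimized where dAVC/dy = -32 + 4y = 0, at y = 8; min AVC = 158 - 32·8 + 2·8^2 = £30.
With P < min AVC (£7 < £30), every unit sold adds to the loss.
Best response: produce nothing and absorb the £479 fixed cost.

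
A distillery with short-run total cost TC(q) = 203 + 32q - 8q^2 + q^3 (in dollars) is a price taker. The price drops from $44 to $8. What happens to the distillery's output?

Output falls from 6 to 0 (the firm shuts down)

MC = 32 - 16q + 3q^2; the shutdown threshold is min AVC = $16 (at q = 4).
At P = $44 ≥ min AVC, set P = MC on the rising branch: q = 6.
At P = $8 < min AVC = $16, price no longer covers variable cost at any output, so the firm shuts down: q = 0.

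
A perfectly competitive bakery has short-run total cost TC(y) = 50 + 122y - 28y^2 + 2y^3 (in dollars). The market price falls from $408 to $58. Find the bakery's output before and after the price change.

MC = 122 - 56y + 6y^2; the shutdown threshold is min AVC = $24 (at y = 7).
With P = $408 above the shutdown price, P = MC gives y = 13.
At P = $58 ≥ min AVC, set P = MC: y = 8. The firm stays open but cuts output.

Output falls from 13 to 8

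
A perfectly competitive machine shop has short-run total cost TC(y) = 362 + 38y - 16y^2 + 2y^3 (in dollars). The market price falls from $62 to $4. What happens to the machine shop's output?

Output falls from 6 to 0 (the firm shuts down)

MC = 38 - 32y + 6y^2; the shutdown threshold is min AVC = $6 (at y = 4).
With P = $62 above the shutdown price, P = MC gives y = 6.
At P = $4 < min AVC = $6, price no longer covers variable cost at any output, so the firm shuts down: y = 0.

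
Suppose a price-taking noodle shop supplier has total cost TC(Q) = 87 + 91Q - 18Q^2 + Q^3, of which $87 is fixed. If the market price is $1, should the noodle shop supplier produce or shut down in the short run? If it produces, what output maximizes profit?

From TC, MC = TC'(Q) = 91 - 36Q + 3Q^2 and AVC = VC/Q = 91 - 18Q + Q^2.
AVC is minimized where dAVC/dQ = -18 + 2Q = 0, at Q = 9; min AVC = 91 - 18·9 + 9^2 = $10.
Since P = $1 < min AVC = $10, price fails to cover variable cost at any output.
The firm minimizes its loss by shutting down and losing only its fixed cost of $87.

Shut down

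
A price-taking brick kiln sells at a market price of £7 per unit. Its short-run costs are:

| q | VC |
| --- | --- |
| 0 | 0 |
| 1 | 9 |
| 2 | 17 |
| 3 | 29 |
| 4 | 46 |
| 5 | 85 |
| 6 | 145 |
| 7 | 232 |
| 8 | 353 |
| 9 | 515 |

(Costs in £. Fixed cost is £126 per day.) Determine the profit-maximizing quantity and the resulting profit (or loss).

Compute π = P·q − TC at each output: q=0: -126; q=1: -128; q=2: -129; q=3: -134; q=4: -144; q=5: -176; q=6: -229; q=7: -309; q=8: -423; q=9: -578.
Profit is highest at q = 0. Equivalently, the lowest AVC in the table is 17/2 ≈ £8.50 at q = 2, and P = £7 falls below it — price never covers variable cost, so the firm shuts down and loses only its fixed cost.

q = 0 (shut down); profit = -£126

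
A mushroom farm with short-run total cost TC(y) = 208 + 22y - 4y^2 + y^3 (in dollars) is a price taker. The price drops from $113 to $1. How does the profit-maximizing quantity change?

AVC = 22 - 4y + y^2, minimized at y = 2 where min AVC = $18. MC = 22 - 8y + 3y^2.
With P = $113 above the shutdown price, P = MC gives y = 7.
At P = $1 < min AVC = $18, price no longer covers variable cost at any output, so the firm shuts down: y = 0.

Output falls from 7 to 0 (the firm shuts down)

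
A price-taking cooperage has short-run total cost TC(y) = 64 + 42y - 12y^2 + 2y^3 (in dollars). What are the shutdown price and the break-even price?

Shutdown price = min AVC. AVC = 42 - 12y + 2y^2, with vertex at y = 3 and minimum $24.
ATC = 64/y + 42 - 12y + 2y^2. Setting dATC/dy = −64/y^2 − 12 + 4y = 0 gives y = 4 (since 4·4^3 − 12·4^2 = 64).
min ATC = 64/4 + 42 − 12·4 + 2·4^2 = $42. That is the break-even price.
For $24 ≤ P < $42 the firm produces at a loss; below $24 it shuts down.

Shutdown price = $24; break-even price = $42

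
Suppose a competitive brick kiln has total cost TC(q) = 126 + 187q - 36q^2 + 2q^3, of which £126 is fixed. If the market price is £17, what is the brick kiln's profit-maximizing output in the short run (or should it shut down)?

Shut down

Variable cost is VC = 187q - 36q^2 + 2q^3, so AVC = VC/q = 187 - 36q + 2q^2 and MC = dTC/dq = 187 - 72q + 6q^2.
AVC is minimized where dAVC/dq = -36 + 4q = 0, at q = 9; min AVC = 187 - 36·9 + 2·9^2 = £25.
P = £17 lies below min AVC = £25; no output level covers variable cost.
Best response: produce nothing and absorb the £126 fixed cost.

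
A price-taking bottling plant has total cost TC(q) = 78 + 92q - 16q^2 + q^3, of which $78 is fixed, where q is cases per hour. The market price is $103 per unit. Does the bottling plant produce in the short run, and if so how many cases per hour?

Strip out fixed cost: VC = 92q - 16q^2 + q^3. Then AVC = 92 - 16q + q^2 and MC = 92 - 32q + 3q^2.
AVC is minimized where dAVC/dq = -16 + 2q = 0, at q = 8; min AVC = 92 - 16·8 + 8^2 = $28.
Since P = $103 ≥ min AVC = $28, price covers variable cost and the firm should produce.
P = MC gives -11 - 32q + 3q^2 = 0, with roots -1/3 and 11. Take the larger (rising MC): q* = 11.
Check: AVC at q = 11 is $37 ≤ P, so revenue covers variable cost.
Profit = P·q − TC = 103·11 − 485 = $648.

Produce at q = 11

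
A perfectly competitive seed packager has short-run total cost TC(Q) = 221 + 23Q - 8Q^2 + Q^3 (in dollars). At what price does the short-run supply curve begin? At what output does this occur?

The firm shuts down when price falls below the minimum of average variable cost. AVC = VC/Q = 23 - 8Q + Q^2.
dAVC/dQ = -8 + 2Q = 0 gives Q = 4. min AVC = 23 - 8·4 + 4^2 = 7.
For P < $7 the firm produces nothing.

$7 per unit, at Q = 4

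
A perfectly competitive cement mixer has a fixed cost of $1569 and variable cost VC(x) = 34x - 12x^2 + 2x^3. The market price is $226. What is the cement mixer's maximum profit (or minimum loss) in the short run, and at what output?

AVC = 34 - 12x + 2x^2; min AVC = $16 at x = 3. Since P = $226 ≥ min AVC, the firm produces.
With MC = 34 - 24x + 6x^2, P = MC on the upward-sloping part at x* = 8.
TR = 226·8 = 1808. TC = 1569 + 528 = 2097. Profit = 1808 − 2097 = -$289.
That loss of $289 beats the $1569 the firm would lose by shutting down; producing recovers $1280 of fixed cost.

Profit = -$289 at x = 8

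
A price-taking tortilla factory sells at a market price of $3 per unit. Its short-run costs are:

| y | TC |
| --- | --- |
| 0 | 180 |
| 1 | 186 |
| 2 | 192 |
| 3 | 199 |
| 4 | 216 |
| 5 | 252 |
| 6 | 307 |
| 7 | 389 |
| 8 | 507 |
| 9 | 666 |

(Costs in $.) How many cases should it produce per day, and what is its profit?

y = 0 (shut down); profit = -$180

Profit at each row (π = 3y − TC): y=0: -180; y=1: -183; y=2: -186; y=3: -190; y=4: -204; y=5: -237; y=6: -289; y=7: -368; y=8: -483; y=9: -639.
Profit is highest at y = 0. Equivalently, the lowest AVC in the table is 6/1 ≈ $6 at y = 1, and P = $3 falls below it — price never covers variable cost, so the firm shuts down and loses only its fixed cost.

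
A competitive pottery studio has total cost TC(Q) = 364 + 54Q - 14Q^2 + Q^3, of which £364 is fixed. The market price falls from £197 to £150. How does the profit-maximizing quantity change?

MC = 54 - 28Q + 3Q^2; the shutdown threshold is min AVC = £5 (at Q = 7).
With P = £197 above the shutdown price, P = MC gives Q = 13.
At P = £150 ≥ min AVC, set P = MC: Q = 12. The firm stays open but cuts output.

Output falls from 13 to 12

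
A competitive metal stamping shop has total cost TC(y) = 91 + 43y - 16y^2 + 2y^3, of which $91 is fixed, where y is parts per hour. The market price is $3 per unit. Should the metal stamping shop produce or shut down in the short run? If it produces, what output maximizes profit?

Shut down

Variable cost is VC = 43y - 16y^2 + 2y^3, so AVC = VC/y = 43 - 16y + 2y^2 and MC = dTC/dy = 43 - 32y + 6y^2.
AVC hits its minimum where MC = AVC, at y = 4, giving min AVC = 43 - 16·4 + 2·4^2 = $11.
With P < min AVC ($3 < $11), every unit sold adds to the loss.
The firm minimizes its loss by shutting down and losing only its fixed cost of $91.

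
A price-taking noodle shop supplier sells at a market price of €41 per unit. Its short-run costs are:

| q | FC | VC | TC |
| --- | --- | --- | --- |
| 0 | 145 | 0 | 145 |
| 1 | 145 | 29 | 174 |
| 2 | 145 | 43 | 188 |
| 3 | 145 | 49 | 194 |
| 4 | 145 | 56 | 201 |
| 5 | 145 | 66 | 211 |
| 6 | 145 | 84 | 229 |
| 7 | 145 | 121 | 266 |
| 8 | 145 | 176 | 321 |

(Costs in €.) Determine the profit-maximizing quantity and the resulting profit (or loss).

q = 7; profit = €21

Profit at each row (π = 41q − TC): q=0: -145; q=1: -133; q=2: -106; q=3: -71; q=4: -37; q=5: -6; q=6: 17; q=7: 21; q=8: 7.
Profit is maximized at q = 7. AVC there is 121/7 = €17.29 ≤ P, so producing beats shutting down (which would give -€145).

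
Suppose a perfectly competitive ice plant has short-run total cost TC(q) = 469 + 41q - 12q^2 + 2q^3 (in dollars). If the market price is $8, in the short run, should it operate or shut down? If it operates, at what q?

Strip out fixed cost: VC = 41q - 12q^2 + 2q^3. Then AVC = 41 - 12q + 2q^2 and MC = 41 - 24q + 6q^2.
The AVC parabola has its vertex at q = 12/4 = 3, where AVC = 41 - 12·3 + 2·3^2 = $23.
P = $8 lies below min AVC = $23; no output level covers variable cost.
Shutting down limits the loss to fixed cost, $469.

Shut down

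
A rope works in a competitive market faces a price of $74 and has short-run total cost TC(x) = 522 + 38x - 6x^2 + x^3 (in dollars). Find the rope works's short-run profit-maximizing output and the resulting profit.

Profit = -$306 at x = 6

AVC = 38 - 6x + x^2; min AVC = $29 at x = 3. Since P = $74 ≥ min AVC, the firm produces.
With MC = 38 - 12x + 3x^2, P = MC on the upward-sloping part at x* = 6.
TR = 74·6 = 444. TC = 522 + 228 = 750. Profit = 444 − 750 = -$306.
By producing, the firm covers all variable cost plus $216 of fixed cost; shutting down would lose the full $522.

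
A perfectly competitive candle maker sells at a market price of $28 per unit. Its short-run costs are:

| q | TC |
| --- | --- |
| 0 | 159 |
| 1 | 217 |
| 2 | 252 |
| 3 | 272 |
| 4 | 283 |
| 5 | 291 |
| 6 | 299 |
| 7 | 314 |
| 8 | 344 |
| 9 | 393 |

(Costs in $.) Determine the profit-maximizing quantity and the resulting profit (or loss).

Profit at each row (π = 28q − TC): q=0: -159; q=1: -189; q=2: -196; q=3: -188; q=4: -171; q=5: -151; q=6: -131; q=7: -118; q=8: -120; q=9: -141.
Profit is maximized at q = 7. AVC there is 155/7 = $22.14 ≤ P, so producing beats shutting down (which would give -$159).

q = 7; profit = -$118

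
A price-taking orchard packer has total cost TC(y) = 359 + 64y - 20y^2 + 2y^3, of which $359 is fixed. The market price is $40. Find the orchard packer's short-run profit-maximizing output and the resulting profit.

AVC = 64 - 20y + 2y^2 has its minimum $14 at y = 5; price $40 clears that bar, so the firm operates.
MC = 64 - 40y + 6y^2. Setting P = MC and taking the root on the rising branch gives y* = 6.
TR = 40·6 = 240. TC = 359 + 96 = 455. Profit = 240 − 455 = -$215.
That loss of $215 beats the $359 the firm would lose by shutting down; producing recovers $144 of fixed cost.

Profit = -$215 at y = 6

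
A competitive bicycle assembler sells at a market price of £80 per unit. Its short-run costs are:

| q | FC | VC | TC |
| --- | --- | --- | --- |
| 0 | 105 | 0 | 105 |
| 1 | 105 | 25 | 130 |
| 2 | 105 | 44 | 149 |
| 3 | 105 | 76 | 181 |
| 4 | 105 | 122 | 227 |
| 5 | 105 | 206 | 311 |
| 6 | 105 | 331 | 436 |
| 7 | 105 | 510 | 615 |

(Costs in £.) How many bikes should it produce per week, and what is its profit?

q = 4; profit = £93

Compute π = P·q − TC at each output: q=0: -105; q=1: -50; q=2: 11; q=3: 59; q=4: 93; q=5: 89; q=6: 44; q=7: -55.
Profit is maximized at q = 4. AVC there is 122/4 = £30.50 ≤ P, so producing beats shutting down (which would give -£105).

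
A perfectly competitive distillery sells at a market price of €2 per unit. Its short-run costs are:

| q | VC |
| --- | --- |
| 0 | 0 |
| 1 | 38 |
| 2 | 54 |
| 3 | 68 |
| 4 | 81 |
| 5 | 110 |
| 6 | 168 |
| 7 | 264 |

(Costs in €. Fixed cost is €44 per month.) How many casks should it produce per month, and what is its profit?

Compute π = P·q − TC at each output: q=0: -44; q=1: -80; q=2: -94; q=3: -106; q=4: -117; q=5: -144; q=6: -200; q=7: -294.
Profit is highest at q = 0. Equivalently, the lowest AVC in the table is 81/4 ≈ €20.25 at q = 4, and P = €2 falls below it — price never covers variable cost, so the firm shuts down and loses only its fixed cost.

q = 0 (shut down); profit = -€44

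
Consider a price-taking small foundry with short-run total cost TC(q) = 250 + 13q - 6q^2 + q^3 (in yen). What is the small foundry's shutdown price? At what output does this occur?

¥4 per unit, at q = 3

The firm shuts down when price falls below the minimum of average variable cost. AVC = VC/q = 13 - 6q + q^2.
At the minimum of AVC, MC = AVC. MC = 13 - 12q + 3q^2; setting MC = AVC gives 2q^2 - 6q = 0, so q = 3. min AVC = 4.
For P < ¥4 the firm produces nothing.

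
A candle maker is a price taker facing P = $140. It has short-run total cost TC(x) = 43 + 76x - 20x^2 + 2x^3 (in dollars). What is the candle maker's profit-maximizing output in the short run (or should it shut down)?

From TC, MC = TC'(x) = 76 - 40x + 6x^2 and AVC = VC/x = 76 - 20x + 2x^2.
AVC hits its minimum where MC = AVC, at x = 5, giving min AVC = 76 - 20·5 + 2·5^2 = $26.
P = $140 exceeds min AVC = $26, so the firm stays open.
P = MC gives -64 - 40x + 6x^2 = 0, with roots -4/3 and 8. Take the larger (rising MC): x* = 8.
Check: AVC at x = 8 is $44 ≤ P, so revenue covers variable cost.
Profit = P·x − TC = 140·8 − 395 = $725.

Produce at x = 8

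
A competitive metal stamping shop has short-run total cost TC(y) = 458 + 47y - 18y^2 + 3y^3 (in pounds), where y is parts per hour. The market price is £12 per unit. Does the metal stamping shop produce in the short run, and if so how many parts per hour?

From TC, MC = TC'(y) = 47 - 36y + 9y^2 and AVC = VC/y = 47 - 18y + 3y^2.
AVC is minimized where dAVC/dy = -18 + 6y = 0, at y = 3; min AVC = 47 - 18·3 + 3·3^2 = £20.
With P < min AVC (£12 < £20), every unit sold adds to the loss.
Shutting down limits the loss to fixed cost, £458.

Shut down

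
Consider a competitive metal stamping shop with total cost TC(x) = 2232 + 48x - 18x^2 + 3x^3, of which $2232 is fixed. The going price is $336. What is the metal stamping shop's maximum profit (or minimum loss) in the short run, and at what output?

Profit = -$312 at x = 8

AVC = 48 - 18x + 3x^2; min AVC = $21 at x = 3. Since P = $336 ≥ min AVC, the firm produces.
With MC = 48 - 36x + 9x^2, P = MC on the upward-sloping part at x* = 8.
TR = 336·8 = 2688. TC = 2232 + 768 = 3000. Profit = 2688 − 3000 = -$312.
By producing, the firm covers all variable cost plus $1920 of fixed cost; shutting down would lose the full $2232.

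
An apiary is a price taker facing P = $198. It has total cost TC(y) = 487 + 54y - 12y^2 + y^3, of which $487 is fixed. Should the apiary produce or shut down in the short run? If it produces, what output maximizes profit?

Produce at y = 12

Variable cost is VC = 54y - 12y^2 + y^3, so AVC = VC/y = 54 - 12y + y^2 and MC = dTC/dy = 54 - 24y + 3y^2.
AVC hits its minimum where MC = AVC, at y = 6, giving min AVC = 54 - 12·6 + 6^2 = $18.
P = $198 exceeds min AVC = $18, so the firm stays open.
Solving P = MC: -144 - 24y + 3y^2 = 0 ⇒ y = -4 or 12. On the upward-sloping branch, y* = 12.
Check: AVC at y = 12 is $54 ≤ P, so revenue covers variable cost.
Profit = P·y − TC = 198·12 − 1135 = $1241.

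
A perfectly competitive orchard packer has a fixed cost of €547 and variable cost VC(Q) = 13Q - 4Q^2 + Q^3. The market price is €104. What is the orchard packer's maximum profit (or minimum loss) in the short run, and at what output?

AVC = 13 - 4Q + Q^2 has its minimum €9 at Q = 2; price €104 clears that bar, so the firm operates.
With MC = 13 - 8Q + 3Q^2, P = MC on the upward-sloping part at Q* = 7.
TR = 104·7 = 728. TC = 547 + 238 = 785. Profit = 728 − 785 = -€57.
That loss of €57 beats the €547 the firm would lose by shutting down; producing recovers €490 of fixed cost.

Profit = -€57 at Q = 7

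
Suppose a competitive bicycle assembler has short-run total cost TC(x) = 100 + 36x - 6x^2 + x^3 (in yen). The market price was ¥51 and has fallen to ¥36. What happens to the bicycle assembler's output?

MC = 36 - 12x + 3x^2; the shutdown threshold is min AVC = ¥27 (at x = 3).
At P = ¥51 ≥ min AVC, set P = MC on the rising branch: x = 5.
At P = ¥36 ≥ min AVC, set P = MC: x = 4. The firm stays open but cuts output.

Output falls from 5 to 4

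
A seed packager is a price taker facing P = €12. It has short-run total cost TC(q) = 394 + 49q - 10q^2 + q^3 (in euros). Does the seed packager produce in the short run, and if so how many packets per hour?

From TC, MC = TC'(q) = 49 - 20q + 3q^2 and AVC = VC/q = 49 - 10q + q^2.
The AVC parabola has its vertex at q = 10/2 = 5, where AVC = 49 - 10·5 + 5^2 = €24.
P = €12 lies below min AVC = €24; no output level covers variable cost.
Best response: produce nothing and absorb the €394 fixed cost.

Shut down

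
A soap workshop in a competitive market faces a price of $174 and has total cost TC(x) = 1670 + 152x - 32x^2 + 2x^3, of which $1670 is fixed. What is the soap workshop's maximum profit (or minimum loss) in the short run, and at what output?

Profit = -$218 at x = 11

AVC = 152 - 32x + 2x^2 has its minimum $24 at x = 8; price $174 clears that bar, so the firm operates.
With MC = 152 - 64x + 6x^2, P = MC on the upward-sloping part at x* = 11.
TR = 174·11 = 1914. TC = 1670 + 462 = 2132. Profit = 1914 − 2132 = -$218.
By producing, the firm covers all variable cost plus $1452 of fixed cost; shutting down would lose the full $1670.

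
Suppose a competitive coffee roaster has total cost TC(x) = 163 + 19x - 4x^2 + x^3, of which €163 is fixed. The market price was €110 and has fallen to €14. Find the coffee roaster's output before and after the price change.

Output falls from 7 to 0 (the firm shuts down)

AVC = 19 - 4x + x^2, minimized at x = 2 where min AVC = €15. MC = 19 - 8x + 3x^2.
With P = €110 above the shutdown price, P = MC gives x = 7.
At P = €14 < min AVC = €15, price no longer covers variable cost at any output, so the firm shuts down: x = 0.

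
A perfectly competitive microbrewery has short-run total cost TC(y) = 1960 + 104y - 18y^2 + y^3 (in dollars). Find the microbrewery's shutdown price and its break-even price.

Shutdown price = min AVC. AVC = 104 - 18y + y^2, with vertex at y = 9 and minimum $23.
ATC = 1960/y + 104 - 18y + y^2. Setting dATC/dy = −1960/y^2 − 18 + 2y = 0 gives y = 14 (since 2·14^3 − 18·14^2 = 1960).
min ATC = 1960/14 + 104 − 18·14 + 14^2 = $188. That is the break-even price.
For $23 ≤ P < $188 the firm produces at a loss; below $23 it shuts down.

Shutdown price = $23; break-even price = $188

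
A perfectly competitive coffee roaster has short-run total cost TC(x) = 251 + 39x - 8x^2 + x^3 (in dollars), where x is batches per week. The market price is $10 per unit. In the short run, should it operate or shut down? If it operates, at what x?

Variable cost is VC = 39x - 8x^2 + x^3, so AVC = VC/x = 39 - 8x + x^2 and MC = dTC/dx = 39 - 16x + 3x^2.
AVC is minimized where dAVC/dx = -8 + 2x = 0, at x = 4; min AVC = 39 - 8·4 + 4^2 = $23.
Since P = $10 < min AVC = $23, price fails to cover variable cost at any output.
Best response: produce nothing and absorb the $251 fixed cost.

Shut down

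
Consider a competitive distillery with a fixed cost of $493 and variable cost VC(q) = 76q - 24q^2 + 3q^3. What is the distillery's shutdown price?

$28 per unit

The firm shuts down when price falls below the minimum of average variable cost. AVC = VC/q = 76 - 24q + 3q^2.
At the minimum of AVC, MC = AVC. MC = 76 - 48q + 9q^2; setting MC = AVC gives 6q^2 - 24q = 0, so q = 4. min AVC = 28.
The firm shuts down for any P below $28.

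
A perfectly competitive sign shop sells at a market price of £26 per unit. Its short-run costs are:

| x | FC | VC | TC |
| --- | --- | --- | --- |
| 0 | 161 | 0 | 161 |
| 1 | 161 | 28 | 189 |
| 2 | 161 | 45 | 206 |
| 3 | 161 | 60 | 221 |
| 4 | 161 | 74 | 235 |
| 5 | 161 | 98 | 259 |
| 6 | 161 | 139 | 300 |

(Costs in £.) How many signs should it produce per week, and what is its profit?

x = 5; profit = -£129

Compute π = P·x − TC at each output: x=0: -161; x=1: -163; x=2: -154; x=3: -143; x=4: -131; x=5: -129; x=6: -144.
Profit is maximized at x = 5. AVC there is 98/5 = £19.60 ≤ P, so producing beats shutting down (which would give -£161).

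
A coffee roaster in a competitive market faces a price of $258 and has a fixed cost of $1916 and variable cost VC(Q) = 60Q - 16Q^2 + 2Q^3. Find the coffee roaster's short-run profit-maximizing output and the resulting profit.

Profit = -$296 at Q = 9

AVC = 60 - 16Q + 2Q^2 has its minimum $28 at Q = 4; price $258 clears that bar, so the firm operates.
MC = 60 - 32Q + 6Q^2. Setting P = MC and taking the root on the rising branch gives Q* = 9.
TR = 258·9 = 2322. TC = 1916 + 702 = 2618. Profit = 2322 − 2618 = -$296.
By producing, the firm covers all variable cost plus $1620 of fixed cost; shutting down would lose the full $1916.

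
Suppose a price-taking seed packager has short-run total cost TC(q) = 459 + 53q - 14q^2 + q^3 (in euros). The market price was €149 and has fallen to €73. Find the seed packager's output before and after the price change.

MC = 53 - 28q + 3q^2; the shutdown threshold is min AVC = €4 (at q = 7).
With P = €149 above the shutdown price, P = MC gives q = 12.
At P = €73 ≥ min AVC, set P = MC: q = 10. The firm stays open but cuts output.

Output falls from 12 to 10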